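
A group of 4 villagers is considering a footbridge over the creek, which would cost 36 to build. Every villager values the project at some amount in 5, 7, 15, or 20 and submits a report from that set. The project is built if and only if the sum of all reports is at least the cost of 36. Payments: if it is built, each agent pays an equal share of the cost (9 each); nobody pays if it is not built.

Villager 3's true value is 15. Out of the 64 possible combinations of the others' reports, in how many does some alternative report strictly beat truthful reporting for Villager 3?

6

Others report (5, 5, 7): truth gives 0; report 20 gives 6 > 0. Violating.
Others report (5, 7, 5): truth gives 0; report 20 gives 6 > 0. Violating.
Others report (5, 7, 7): truth gives 0; report 20 gives 6 > 0. Violating.
Others report (7, 5, 5): truth gives 0; report 20 gives 6 > 0. Violating.
Others report (5, 5, 5): truth gives 0; no alternative beats it.
Others report (5, 5, 15): truth gives 6; no alternative beats it.
(Checking all 64 profiles: 6 have a profitable deviation, 58 do not.)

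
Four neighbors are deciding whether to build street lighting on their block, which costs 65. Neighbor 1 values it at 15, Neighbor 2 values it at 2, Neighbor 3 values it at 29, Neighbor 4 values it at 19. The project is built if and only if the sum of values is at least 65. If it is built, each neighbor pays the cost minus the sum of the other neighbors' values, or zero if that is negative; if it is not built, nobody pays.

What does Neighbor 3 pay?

Total value 65 ≥ cost 65, so the project is built.
The other neighbors' values sum to 36.
Cost minus that sum is 65 - 36 = 29.

29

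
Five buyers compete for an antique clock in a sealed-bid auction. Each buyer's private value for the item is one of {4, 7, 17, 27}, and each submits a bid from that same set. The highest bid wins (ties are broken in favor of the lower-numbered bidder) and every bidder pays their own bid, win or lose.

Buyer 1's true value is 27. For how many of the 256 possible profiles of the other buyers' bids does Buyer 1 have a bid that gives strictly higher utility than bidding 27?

Others bid (4, 4, 4, 4): truth gives 0; bid 4 gives 23 > 0. Violating.
Others bid (4, 4, 4, 7): truth gives 0; bid 7 gives 20 > 0. Violating.
Others bid (4, 4, 4, 17): truth gives 0; bid 17 gives 10 > 0. Violating.
Others bid (4, 4, 7, 4): truth gives 0; bid 7 gives 20 > 0. Violating.
Others bid (4, 4, 4, 27): truth gives 0; no alternative beats it.
Others bid (4, 4, 7, 27): truth gives 0; no alternative beats it.
(Checking all 256 profiles: 81 have a profitable deviation, 175 do not.)

81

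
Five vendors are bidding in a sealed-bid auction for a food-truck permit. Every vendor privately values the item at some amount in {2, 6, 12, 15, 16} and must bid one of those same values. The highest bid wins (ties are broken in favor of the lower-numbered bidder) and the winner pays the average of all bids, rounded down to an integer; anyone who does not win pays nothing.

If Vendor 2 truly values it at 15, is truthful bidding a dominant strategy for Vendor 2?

No

Consider the case where Vendor 1 bids 2, Vendor 3 bids 2, Vendor 4 bids 2 and Vendor 5 bids 2.
Truthful bid 15: wins, pays 4, utility 15 - 4 = 11.
Bid 6 instead: wins, pays 2, utility 15 - 2 = 13.
Since 13 > 11, bidding 6 is strictly better here, so truthful bidding is not dominant.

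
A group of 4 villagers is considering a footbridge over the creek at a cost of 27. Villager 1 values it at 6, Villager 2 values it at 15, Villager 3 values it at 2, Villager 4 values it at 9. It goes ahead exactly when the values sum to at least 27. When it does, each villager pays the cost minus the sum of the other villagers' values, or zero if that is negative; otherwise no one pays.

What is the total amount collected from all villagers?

15

Total value 32 ≥ cost 27, so it is built.
Villager 1: others sum to 26; max(0, 27 - 26) = 1.
Villager 2: others sum to 17; max(0, 27 - 17) = 10.
Villager 3: others sum to 30; max(0, 27 - 30) = 0.
Villager 4: others sum to 23; max(0, 27 - 23) = 4.
Total collected = 1 + 10 + 0 + 4 = 15.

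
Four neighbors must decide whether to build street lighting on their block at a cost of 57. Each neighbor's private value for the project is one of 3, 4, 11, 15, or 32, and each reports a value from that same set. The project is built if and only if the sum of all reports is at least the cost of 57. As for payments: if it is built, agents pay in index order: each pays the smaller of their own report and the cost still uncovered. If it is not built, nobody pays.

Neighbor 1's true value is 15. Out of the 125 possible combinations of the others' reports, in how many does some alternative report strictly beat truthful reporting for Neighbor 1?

49

Others report (3, 11, 32): truth gives 0; report 11 gives 4 > 0. Violating.
Others report (3, 15, 32): truth gives 0; report 11 gives 4 > 0. Violating.
Others report (3, 32, 11): truth gives 0; report 11 gives 4 > 0. Violating.
Others report (3, 32, 15): truth gives 0; report 11 gives 4 > 0. Violating.
Others report (3, 3, 3): truth gives 0; no alternative beats it.
Others report (3, 3, 4): truth gives 0; no alternative beats it.
(Checking all 125 profiles: 49 have a profitable deviation, 76 do not.)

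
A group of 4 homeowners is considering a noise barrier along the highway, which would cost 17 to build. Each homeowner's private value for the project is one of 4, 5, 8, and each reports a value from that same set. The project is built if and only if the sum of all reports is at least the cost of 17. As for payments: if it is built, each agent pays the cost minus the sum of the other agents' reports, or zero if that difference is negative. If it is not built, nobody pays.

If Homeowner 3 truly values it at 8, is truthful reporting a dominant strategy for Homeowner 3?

Yes

Check each profile of the others' reports and compare truth against every alternative report.
Others report (4, 5, 8): truth gives 8, best alternative gives 8.
Others report (4, 8, 5): truth gives 8, best alternative gives 8.
Others report (4, 8, 8): truth gives 8, best alternative gives 8.
Others report (5, 4, 8): truth gives 8, best alternative gives 8.
Others report (5, 5, 8): truth gives 8, best alternative gives 8.
Others report (5, 8, 4): truth gives 8, best alternative gives 8.
(Remaining 21 profiles checked similarly; truth is weakly best in each.)
In every case the truthful report is at least as good as any alternative, so it is a dominant strategy.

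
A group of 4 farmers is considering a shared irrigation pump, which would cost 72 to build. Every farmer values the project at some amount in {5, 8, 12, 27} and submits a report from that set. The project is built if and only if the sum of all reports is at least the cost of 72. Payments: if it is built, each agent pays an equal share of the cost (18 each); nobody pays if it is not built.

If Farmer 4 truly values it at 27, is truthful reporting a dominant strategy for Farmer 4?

Check each profile of the others' reports and compare truth against every alternative report.
Others report (5, 27, 27): truth gives 9, best alternative gives 0.
Others report (8, 12, 27): truth gives 9, best alternative gives 0.
Others report (8, 27, 12): truth gives 9, best alternative gives 0.
Others report (12, 8, 27): truth gives 9, best alternative gives 0.
Others report (12, 12, 27): truth gives 9, best alternative gives 0.
Others report (12, 27, 8): truth gives 9, best alternative gives 0.
(Remaining 58 profiles checked similarly; truth is weakly best in each.)
In every case the truthful report is at least as good as any alternative, so it is a dominant strategy.

Yes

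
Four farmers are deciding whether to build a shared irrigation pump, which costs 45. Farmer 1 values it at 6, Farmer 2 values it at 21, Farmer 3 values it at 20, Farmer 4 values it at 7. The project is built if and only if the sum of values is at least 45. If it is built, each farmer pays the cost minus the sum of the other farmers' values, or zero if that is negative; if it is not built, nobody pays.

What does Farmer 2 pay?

Total value 54 ≥ cost 45, so the project is built.
The other farmers' values sum to 33.
Cost minus that sum is 45 - 33 = 12.

12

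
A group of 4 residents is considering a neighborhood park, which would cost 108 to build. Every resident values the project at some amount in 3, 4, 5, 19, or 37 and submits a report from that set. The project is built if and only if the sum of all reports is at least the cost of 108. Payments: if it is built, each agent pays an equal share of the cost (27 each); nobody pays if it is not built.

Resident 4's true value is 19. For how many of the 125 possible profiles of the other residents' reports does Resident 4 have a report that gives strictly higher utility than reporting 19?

3

Others report (19, 37, 37): truth gives -8; report 3 gives 0 > -8. Violating.
Others report (37, 19, 37): truth gives -8; report 3 gives 0 > -8. Violating.
Others report (37, 37, 19): truth gives -8; report 3 gives 0 > -8. Violating.
Others report (3, 3, 3): truth gives 0; no alternative beats it.
Others report (3, 3, 4): truth gives 0; no alternative beats it.
(Checking all 125 profiles: 3 have a profitable deviation, 122 do not.)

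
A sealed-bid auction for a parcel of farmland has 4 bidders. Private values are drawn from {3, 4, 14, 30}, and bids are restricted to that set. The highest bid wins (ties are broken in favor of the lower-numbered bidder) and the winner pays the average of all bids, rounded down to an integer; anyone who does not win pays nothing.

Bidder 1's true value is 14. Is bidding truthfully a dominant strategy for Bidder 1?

No

Consider the case where Bidder 2 bids 3, Bidder 3 bids 3 and Bidder 4 bids 3.
Truthful bid 14: wins, pays 5, utility 14 - 5 = 9.
Bid 3 instead: wins, pays 3, utility 14 - 3 = 11.
Since 11 > 9, bidding 3 is strictly better here, so truthful bidding is not dominant.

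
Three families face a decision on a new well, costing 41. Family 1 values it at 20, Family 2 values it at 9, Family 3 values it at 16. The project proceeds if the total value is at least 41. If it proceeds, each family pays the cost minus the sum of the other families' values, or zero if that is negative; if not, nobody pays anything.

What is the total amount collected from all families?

Total value 45 ≥ cost 41, so it is built.
Family 1: others sum to 25; max(0, 41 - 25) = 16.
Family 2: others sum to 36; max(0, 41 - 36) = 5.
Family 3: others sum to 29; max(0, 41 - 29) = 12.
Total collected = 16 + 5 + 12 = 33.

33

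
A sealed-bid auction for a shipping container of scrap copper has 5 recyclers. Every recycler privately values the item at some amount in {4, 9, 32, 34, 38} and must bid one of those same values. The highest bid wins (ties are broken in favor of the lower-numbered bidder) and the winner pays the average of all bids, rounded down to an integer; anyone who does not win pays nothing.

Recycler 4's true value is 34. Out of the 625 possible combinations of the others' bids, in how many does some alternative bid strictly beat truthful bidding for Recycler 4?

Others bid (4, 4, 4, 4): truth gives 24; bid 9 gives 29 > 24. Violating.
Others bid (4, 4, 4, 9): truth gives 23; bid 9 gives 28 > 23. Violating.
Others bid (4, 4, 4, 38): truth gives 0; bid 38 gives 17 > 0. Violating.
Others bid (4, 4, 9, 4): truth gives 23; bid 32 gives 24 > 23. Violating.
Others bid (4, 4, 4, 32): truth gives 19; no alternative beats it.
Others bid (4, 4, 4, 34): truth gives 18; no alternative beats it.
(Checking all 625 profiles: 209 have a profitable deviation, 416 do not.)

209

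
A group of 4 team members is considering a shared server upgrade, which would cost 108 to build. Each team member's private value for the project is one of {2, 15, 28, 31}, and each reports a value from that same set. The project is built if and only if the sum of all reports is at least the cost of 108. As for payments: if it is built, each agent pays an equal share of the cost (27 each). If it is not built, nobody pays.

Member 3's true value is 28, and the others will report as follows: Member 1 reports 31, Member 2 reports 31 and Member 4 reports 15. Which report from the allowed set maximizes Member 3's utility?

Report 2: project not built, utility 0.
Report 15: project not built, utility 0.
Report 28: project not built, utility 0.
Report 31: project built, pays 27, utility 28 - 27 = 1.
The best choice is 31 with utility 1.

31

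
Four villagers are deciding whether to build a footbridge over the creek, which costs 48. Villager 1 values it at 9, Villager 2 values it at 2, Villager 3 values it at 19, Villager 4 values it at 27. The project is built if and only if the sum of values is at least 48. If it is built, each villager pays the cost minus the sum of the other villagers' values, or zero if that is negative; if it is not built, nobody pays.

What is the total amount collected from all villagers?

28

Total value 57 ≥ cost 48, so it is built.
Villager 1: others sum to 48; max(0, 48 - 48) = 0.
Villager 2: others sum to 55; max(0, 48 - 55) = 0.
Villager 3: others sum to 38; max(0, 48 - 38) = 10.
Villager 4: others sum to 30; max(0, 48 - 30) = 18.
Total collected = 0 + 0 + 10 + 18 = 28.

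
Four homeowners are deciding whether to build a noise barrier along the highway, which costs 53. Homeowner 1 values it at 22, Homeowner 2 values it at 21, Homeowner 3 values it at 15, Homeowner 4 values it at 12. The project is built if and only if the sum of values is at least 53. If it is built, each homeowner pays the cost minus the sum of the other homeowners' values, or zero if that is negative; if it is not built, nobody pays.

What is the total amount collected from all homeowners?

9

Total value 70 ≥ cost 53, so it is built.
Homeowner 1: others sum to 48; max(0, 53 - 48) = 5.
Homeowner 2: others sum to 49; max(0, 53 - 49) = 4.
Homeowner 3: others sum to 55; max(0, 53 - 55) = 0.
Homeowner 4: others sum to 58; max(0, 53 - 58) = 0.
Total collected = 5 + 4 + 0 + 0 = 9.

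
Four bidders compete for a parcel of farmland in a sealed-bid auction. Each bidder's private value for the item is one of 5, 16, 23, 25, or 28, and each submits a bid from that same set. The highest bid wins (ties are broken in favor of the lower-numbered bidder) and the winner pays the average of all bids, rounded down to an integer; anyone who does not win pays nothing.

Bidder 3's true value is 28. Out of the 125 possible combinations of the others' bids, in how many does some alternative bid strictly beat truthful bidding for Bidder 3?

29

Others bid (5, 5, 5): truth gives 18; bid 16 gives 21 > 18. Violating.
Others bid (5, 5, 16): truth gives 15; bid 16 gives 18 > 15. Violating.
Others bid (5, 5, 23): truth gives 13; bid 23 gives 14 > 13. Violating.
Others bid (5, 16, 5): truth gives 15; bid 23 gives 16 > 15. Violating.
Others bid (5, 5, 25): truth gives 13; no alternative beats it.
Others bid (5, 5, 28): truth gives 12; no alternative beats it.
(Checking all 125 profiles: 29 have a profitable deviation, 96 do not.)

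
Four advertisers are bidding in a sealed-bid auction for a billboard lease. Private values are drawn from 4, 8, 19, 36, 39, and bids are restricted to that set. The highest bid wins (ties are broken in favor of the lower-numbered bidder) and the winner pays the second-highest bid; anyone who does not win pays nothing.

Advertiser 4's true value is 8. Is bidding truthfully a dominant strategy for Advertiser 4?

Check each profile of the others' bids and compare truth against every alternative bid.
Others bid (4, 4, 4): truth gives 4, best alternative gives 4.
Others bid (4, 4, 8): truth gives 0, best alternative gives 0.
Others bid (4, 4, 19): truth gives 0, best alternative gives 0.
Others bid (4, 4, 36): truth gives 0, best alternative gives 0.
Others bid (4, 4, 39): truth gives 0, best alternative gives 0.
Others bid (4, 8, 4): truth gives 0, best alternative gives 0.
(Remaining 119 profiles checked similarly; truth is weakly best in each.)
In every case the truthful bid is at least as good as any alternative, so it is a dominant strategy.

Yes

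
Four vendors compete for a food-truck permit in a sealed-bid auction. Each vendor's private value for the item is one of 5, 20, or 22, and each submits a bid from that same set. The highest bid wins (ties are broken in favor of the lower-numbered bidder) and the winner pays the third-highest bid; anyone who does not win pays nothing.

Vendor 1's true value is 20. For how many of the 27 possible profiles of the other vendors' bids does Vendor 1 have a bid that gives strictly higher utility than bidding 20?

3

Others bid (5, 5, 22): truth gives 0; bid 22 gives 15 > 0. Violating.
Others bid (5, 22, 5): truth gives 0; bid 22 gives 15 > 0. Violating.
Others bid (22, 5, 5): truth gives 0; bid 22 gives 15 > 0. Violating.
Others bid (5, 5, 5): truth gives 15; no alternative beats it.
Others bid (5, 5, 20): truth gives 15; no alternative beats it.
(Checking all 27 profiles: 3 have a profitable deviation, 24 do not.)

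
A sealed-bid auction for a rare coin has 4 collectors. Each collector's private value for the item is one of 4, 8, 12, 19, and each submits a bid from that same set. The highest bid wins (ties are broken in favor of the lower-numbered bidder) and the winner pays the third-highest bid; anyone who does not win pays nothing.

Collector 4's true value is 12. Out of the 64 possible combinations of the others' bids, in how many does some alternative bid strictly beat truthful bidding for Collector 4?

12

Others bid (4, 4, 12): truth gives 0; bid 19 gives 8 > 0. Violating.
Others bid (4, 8, 12): truth gives 0; bid 19 gives 4 > 0. Violating.
Others bid (4, 12, 4): truth gives 0; bid 19 gives 8 > 0. Violating.
Others bid (4, 12, 8): truth gives 0; bid 19 gives 4 > 0. Violating.
Others bid (4, 4, 4): truth gives 8; no alternative beats it.
Others bid (4, 4, 8): truth gives 8; no alternative beats it.
(Checking all 64 profiles: 12 have a profitable deviation, 52 do not.)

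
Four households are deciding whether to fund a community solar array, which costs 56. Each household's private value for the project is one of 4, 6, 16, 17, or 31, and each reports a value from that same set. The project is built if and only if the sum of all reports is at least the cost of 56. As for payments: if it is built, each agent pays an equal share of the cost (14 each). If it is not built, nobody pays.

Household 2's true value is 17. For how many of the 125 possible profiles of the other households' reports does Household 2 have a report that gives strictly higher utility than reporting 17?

36

Others report (4, 4, 17): truth gives 0; report 31 gives 3 > 0. Violating.
Others report (4, 6, 16): truth gives 0; report 31 gives 3 > 0. Violating.
Others report (4, 6, 17): truth gives 0; report 31 gives 3 > 0. Violating.
Others report (4, 16, 6): truth gives 0; report 31 gives 3 > 0. Violating.
Others report (4, 4, 4): truth gives 0; no alternative beats it.
Others report (4, 4, 6): truth gives 0; no alternative beats it.
(Checking all 125 profiles: 36 have a profitable deviation, 89 do not.)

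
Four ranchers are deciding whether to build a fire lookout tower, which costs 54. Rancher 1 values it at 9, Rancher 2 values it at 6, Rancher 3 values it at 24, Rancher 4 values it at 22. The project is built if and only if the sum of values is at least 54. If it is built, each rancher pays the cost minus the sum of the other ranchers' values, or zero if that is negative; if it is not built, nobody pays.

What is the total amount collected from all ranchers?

Total value 61 ≥ cost 54, so it is built.
Rancher 1: others sum to 52; max(0, 54 - 52) = 2.
Rancher 2: others sum to 55; max(0, 54 - 55) = 0.
Rancher 3: others sum to 37; max(0, 54 - 37) = 17.
Rancher 4: others sum to 39; max(0, 54 - 39) = 15.
Total collected = 2 + 0 + 17 + 15 = 34.

34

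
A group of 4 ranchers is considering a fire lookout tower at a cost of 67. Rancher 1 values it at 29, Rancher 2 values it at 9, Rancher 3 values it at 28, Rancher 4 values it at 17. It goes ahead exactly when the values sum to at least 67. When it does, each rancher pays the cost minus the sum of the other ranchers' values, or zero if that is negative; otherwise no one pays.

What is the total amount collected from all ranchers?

26

Total value 83 ≥ cost 67, so it is built.
Rancher 1: others sum to 54; max(0, 67 - 54) = 13.
Rancher 2: others sum to 74; max(0, 67 - 74) = 0.
Rancher 3: others sum to 55; max(0, 67 - 55) = 12.
Rancher 4: others sum to 66; max(0, 67 - 66) = 1.
Total collected = 13 + 0 + 12 + 1 = 26.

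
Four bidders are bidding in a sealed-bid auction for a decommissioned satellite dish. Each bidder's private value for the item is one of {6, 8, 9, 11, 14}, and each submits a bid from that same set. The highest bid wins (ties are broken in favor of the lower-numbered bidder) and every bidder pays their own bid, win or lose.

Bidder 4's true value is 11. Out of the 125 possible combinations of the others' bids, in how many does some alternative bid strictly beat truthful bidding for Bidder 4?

Others bid (6, 6, 6): truth gives 0; bid 8 gives 3 > 0. Violating.
Others bid (6, 6, 8): truth gives 0; bid 9 gives 2 > 0. Violating.
Others bid (6, 6, 11): truth gives -11; bid 14 gives -3 > -11. Violating.
Others bid (6, 6, 14): truth gives -11; bid 6 gives -6 > -11. Violating.
Others bid (6, 6, 9): truth gives 0; no alternative beats it.
Others bid (6, 8, 9): truth gives 0; no alternative beats it.
(Checking all 125 profiles: 106 have a profitable deviation, 19 do not.)

106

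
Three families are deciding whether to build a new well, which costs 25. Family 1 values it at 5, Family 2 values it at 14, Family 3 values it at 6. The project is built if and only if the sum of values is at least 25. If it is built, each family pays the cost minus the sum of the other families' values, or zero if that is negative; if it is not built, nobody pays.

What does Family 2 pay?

14

Total value 25 ≥ cost 25, so the project is built.
The other families' values sum to 11.
Cost minus that sum is 25 - 11 = 14.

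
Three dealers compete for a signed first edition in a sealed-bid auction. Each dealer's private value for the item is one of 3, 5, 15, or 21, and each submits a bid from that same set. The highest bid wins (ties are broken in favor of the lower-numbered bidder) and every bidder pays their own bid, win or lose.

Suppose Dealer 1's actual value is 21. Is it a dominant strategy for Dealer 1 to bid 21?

Consider the case where Dealer 2 bids 3 and Dealer 3 bids 3.
Truthful bid 21: wins, pays 21, utility 21 - 21 = 0.
Bid 3 instead: wins, pays 3, utility 21 - 3 = 18.
Since 18 > 0, bidding 3 is strictly better here, so truthful bidding is not dominant.

No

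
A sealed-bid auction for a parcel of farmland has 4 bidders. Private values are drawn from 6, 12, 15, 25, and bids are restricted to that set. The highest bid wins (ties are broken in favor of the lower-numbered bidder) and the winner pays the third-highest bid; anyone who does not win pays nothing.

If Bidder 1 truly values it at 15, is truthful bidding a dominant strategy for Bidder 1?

Consider the case where Bidder 2 bids 6, Bidder 3 bids 6 and Bidder 4 bids 25.
Truthful bid 15: loses, pays 0, utility 0.
Bid 25 instead: wins, pays 6, utility 15 - 6 = 9.
Since 9 > 0, bidding 25 is strictly better here, so truthful bidding is not dominant.

No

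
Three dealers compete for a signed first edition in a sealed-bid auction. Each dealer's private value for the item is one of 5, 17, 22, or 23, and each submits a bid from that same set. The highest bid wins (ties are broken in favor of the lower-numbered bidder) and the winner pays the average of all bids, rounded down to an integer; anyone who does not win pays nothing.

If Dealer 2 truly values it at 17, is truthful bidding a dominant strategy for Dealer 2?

Consider the case where Dealer 1 bids 5 and Dealer 3 bids 22.
Truthful bid 17: loses, pays 0, utility 0.
Bid 22 instead: wins, pays 16, utility 17 - 16 = 1.
Since 1 > 0, bidding 22 is strictly better here, so truthful bidding is not dominant.

No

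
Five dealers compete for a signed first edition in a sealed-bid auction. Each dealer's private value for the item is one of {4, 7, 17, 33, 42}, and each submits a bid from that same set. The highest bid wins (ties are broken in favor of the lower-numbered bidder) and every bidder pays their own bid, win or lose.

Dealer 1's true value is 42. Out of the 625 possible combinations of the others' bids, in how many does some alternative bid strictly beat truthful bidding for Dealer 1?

256

Others bid (4, 4, 4, 4): truth gives 0; bid 4 gives 38 > 0. Violating.
Others bid (4, 4, 4, 7): truth gives 0; bid 7 gives 35 > 0. Violating.
Others bid (4, 4, 4, 17): truth gives 0; bid 17 gives 25 > 0. Violating.
Others bid (4, 4, 4, 33): truth gives 0; bid 33 gives 9 > 0. Violating.
Others bid (4, 4, 4, 42): truth gives 0; no alternative beats it.
Others bid (4, 4, 7, 42): truth gives 0; no alternative beats it.
(Checking all 625 profiles: 256 have a profitable deviation, 369 do not.)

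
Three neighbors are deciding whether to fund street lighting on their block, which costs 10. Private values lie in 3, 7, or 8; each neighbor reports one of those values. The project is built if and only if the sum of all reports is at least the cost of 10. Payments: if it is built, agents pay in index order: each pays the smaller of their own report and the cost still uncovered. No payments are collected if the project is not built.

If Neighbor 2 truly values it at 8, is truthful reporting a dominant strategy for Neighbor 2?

Consider the case where Neighbor 1 reports 3 and Neighbor 3 reports 7.
Truthful report 8: project built, pays 7, utility 8 - 7 = 1.
Report 3 instead: project built, pays 3, utility 8 - 3 = 5.
Since 5 > 1, reporting 3 is strictly better here, so truthful reporting is not dominant.

No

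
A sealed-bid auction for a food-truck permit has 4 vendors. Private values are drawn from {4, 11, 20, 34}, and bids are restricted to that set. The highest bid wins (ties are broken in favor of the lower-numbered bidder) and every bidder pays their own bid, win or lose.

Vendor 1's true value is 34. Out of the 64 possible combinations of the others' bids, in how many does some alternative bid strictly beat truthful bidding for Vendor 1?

27

Others bid (4, 4, 4): truth gives 0; bid 4 gives 30 > 0. Violating.
Others bid (4, 4, 11): truth gives 0; bid 11 gives 23 > 0. Violating.
Others bid (4, 4, 20): truth gives 0; bid 20 gives 14 > 0. Violating.
Others bid (4, 11, 4): truth gives 0; bid 11 gives 23 > 0. Violating.
Others bid (4, 4, 34): truth gives 0; no alternative beats it.
Others bid (4, 11, 34): truth gives 0; no alternative beats it.
(Checking all 64 profiles: 27 have a profitable deviation, 37 do not.)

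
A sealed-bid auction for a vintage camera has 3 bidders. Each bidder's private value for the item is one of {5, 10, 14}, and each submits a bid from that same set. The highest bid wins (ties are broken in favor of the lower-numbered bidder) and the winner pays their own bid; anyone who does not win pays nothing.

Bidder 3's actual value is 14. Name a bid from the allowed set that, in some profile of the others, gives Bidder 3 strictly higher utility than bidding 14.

10

Suppose Bidder 1 bids 5 and Bidder 2 bids 5.
Bid 14: wins, pays 14, utility 14 - 14 = 0.
Bid 10: wins, pays 10, utility 14 - 10 = 4.
So bidding 10 beats truth here (4 > 0).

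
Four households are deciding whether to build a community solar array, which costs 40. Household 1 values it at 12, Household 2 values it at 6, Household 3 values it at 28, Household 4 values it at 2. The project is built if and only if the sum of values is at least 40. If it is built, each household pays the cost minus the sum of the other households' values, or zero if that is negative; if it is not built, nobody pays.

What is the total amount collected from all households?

Total value 48 ≥ cost 40, so it is built.
Household 1: others sum to 36; max(0, 40 - 36) = 4.
Household 2: others sum to 42; max(0, 40 - 42) = 0.
Household 3: others sum to 20; max(0, 40 - 20) = 20.
Household 4: others sum to 46; max(0, 40 - 46) = 0.
Total collected = 4 + 0 + 20 + 0 = 24.

24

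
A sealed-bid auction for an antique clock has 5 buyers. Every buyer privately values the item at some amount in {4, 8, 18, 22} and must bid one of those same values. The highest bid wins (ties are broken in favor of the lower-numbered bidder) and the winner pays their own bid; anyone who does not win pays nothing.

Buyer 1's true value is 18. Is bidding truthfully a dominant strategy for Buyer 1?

Consider the case where Buyer 2 bids 4, Buyer 3 bids 4, Buyer 4 bids 4 and Buyer 5 bids 4.
Truthful bid 18: wins, pays 18, utility 18 - 18 = 0.
Bid 4 instead: wins, pays 4, utility 18 - 4 = 14.
Since 14 > 0, bidding 4 is strictly better here, so truthful bidding is not dominant.

No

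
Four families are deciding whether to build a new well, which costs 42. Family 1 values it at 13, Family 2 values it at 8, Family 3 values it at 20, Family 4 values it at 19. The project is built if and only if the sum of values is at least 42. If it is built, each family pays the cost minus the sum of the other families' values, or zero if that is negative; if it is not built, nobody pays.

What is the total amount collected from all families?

Total value 60 ≥ cost 42, so it is built.
Family 1: others sum to 47; max(0, 42 - 47) = 0.
Family 2: others sum to 52; max(0, 42 - 52) = 0.
Family 3: others sum to 40; max(0, 42 - 40) = 2.
Family 4: others sum to 41; max(0, 42 - 41) = 1.
Total collected = 0 + 0 + 2 + 1 = 3.

3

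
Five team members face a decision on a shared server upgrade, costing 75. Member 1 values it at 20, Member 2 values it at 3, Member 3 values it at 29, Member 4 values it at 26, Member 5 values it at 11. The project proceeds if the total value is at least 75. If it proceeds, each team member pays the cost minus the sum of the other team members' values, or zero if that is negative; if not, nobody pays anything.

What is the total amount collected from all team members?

33

Total value 89 ≥ cost 75, so it is built.
Member 1: others sum to 69; max(0, 75 - 69) = 6.
Member 2: others sum to 86; max(0, 75 - 86) = 0.
Member 3: others sum to 60; max(0, 75 - 60) = 15.
Member 4: others sum to 63; max(0, 75 - 63) = 12.
Member 5: others sum to 78; max(0, 75 - 78) = 0.
Total collected = 6 + 0 + 15 + 12 + 0 = 33.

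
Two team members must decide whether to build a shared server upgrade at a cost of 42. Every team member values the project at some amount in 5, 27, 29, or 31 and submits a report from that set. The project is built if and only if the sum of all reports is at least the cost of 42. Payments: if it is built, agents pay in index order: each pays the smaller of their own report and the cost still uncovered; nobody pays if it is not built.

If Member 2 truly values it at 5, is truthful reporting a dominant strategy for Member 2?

Yes

Check each profile of the others' reports and compare truth against every alternative report.
Others report (27): truth gives 0, best alternative gives -10.
Others report (29): truth gives 0, best alternative gives -8.
Others report (31): truth gives 0, best alternative gives -6.
Others report (5): truth gives 0, best alternative gives 0.
In every case the truthful report is at least as good as any alternative, so it is a dominant strategy.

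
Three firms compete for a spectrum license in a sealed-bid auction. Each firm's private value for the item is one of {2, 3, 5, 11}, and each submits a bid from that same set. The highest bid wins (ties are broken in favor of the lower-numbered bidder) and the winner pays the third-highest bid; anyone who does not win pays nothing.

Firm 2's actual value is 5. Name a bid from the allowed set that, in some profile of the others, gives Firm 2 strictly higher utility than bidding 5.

Suppose Firm 1 bids 2 and Firm 3 bids 11.
Bid 5: loses, pays 0, utility 0.
Bid 11: wins, pays 2, utility 5 - 2 = 3.
So bidding 11 beats truth here (3 > 0).

11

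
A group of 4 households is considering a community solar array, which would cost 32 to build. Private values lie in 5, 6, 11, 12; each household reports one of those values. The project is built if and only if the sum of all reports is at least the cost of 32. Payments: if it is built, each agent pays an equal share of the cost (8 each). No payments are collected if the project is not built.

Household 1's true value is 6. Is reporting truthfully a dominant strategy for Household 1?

Yes

Check each profile of the others' reports and compare truth against every alternative report.
Others report (5, 11, 11): truth gives -2, best alternative gives -2.
Others report (5, 11, 12): truth gives -2, best alternative gives -2.
Others report (5, 12, 11): truth gives -2, best alternative gives -2.
Others report (5, 12, 12): truth gives -2, best alternative gives -2.
Others report (6, 11, 11): truth gives -2, best alternative gives -2.
Others report (6, 11, 12): truth gives -2, best alternative gives -2.
(Remaining 58 profiles checked similarly; truth is weakly best in each.)
In every case the truthful report is at least as good as any alternative, so it is a dominant strategy.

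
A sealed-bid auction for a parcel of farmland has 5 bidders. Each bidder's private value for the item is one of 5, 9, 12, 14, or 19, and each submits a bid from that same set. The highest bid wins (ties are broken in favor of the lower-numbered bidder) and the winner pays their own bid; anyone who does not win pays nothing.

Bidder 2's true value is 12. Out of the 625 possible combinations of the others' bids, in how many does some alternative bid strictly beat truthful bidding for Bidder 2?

Others bid (5, 5, 5, 5): truth gives 0; bid 9 gives 3 > 0. Violating.
Others bid (5, 5, 5, 9): truth gives 0; bid 9 gives 3 > 0. Violating.
Others bid (5, 5, 9, 5): truth gives 0; bid 9 gives 3 > 0. Violating.
Others bid (5, 5, 9, 9): truth gives 0; bid 9 gives 3 > 0. Violating.
Others bid (5, 5, 5, 12): truth gives 0; no alternative beats it.
Others bid (5, 5, 5, 14): truth gives 0; no alternative beats it.
(Checking all 625 profiles: 8 have a profitable deviation, 617 do not.)

8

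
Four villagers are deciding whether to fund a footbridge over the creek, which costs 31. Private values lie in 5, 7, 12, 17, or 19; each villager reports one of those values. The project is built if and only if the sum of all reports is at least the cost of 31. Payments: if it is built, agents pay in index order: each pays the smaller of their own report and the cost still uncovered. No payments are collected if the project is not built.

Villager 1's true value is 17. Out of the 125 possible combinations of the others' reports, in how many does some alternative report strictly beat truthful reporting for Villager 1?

121

Others report (5, 5, 12): truth gives 0; report 12 gives 5 > 0. Violating.
Others report (5, 5, 17): truth gives 0; report 5 gives 12 > 0. Violating.
Others report (5, 5, 19): truth gives 0; report 5 gives 12 > 0. Violating.
Others report (5, 7, 7): truth gives 0; report 12 gives 5 > 0. Violating.
Others report (5, 5, 5): truth gives 0; no alternative beats it.
Others report (5, 5, 7): truth gives 0; no alternative beats it.
(Checking all 125 profiles: 121 have a profitable deviation, 4 do not.)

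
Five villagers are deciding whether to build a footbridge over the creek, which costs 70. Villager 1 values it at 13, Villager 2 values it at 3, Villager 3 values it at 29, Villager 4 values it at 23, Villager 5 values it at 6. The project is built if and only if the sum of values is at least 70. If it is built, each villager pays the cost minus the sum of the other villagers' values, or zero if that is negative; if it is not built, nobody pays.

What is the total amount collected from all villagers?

Total value 74 ≥ cost 70, so it is built.
Villager 1: others sum to 61; max(0, 70 - 61) = 9.
Villager 2: others sum to 71; max(0, 70 - 71) = 0.
Villager 3: others sum to 45; max(0, 70 - 45) = 25.
Villager 4: others sum to 51; max(0, 70 - 51) = 19.
Villager 5: others sum to 68; max(0, 70 - 68) = 2.
Total collected = 9 + 0 + 25 + 19 + 2 = 55.

55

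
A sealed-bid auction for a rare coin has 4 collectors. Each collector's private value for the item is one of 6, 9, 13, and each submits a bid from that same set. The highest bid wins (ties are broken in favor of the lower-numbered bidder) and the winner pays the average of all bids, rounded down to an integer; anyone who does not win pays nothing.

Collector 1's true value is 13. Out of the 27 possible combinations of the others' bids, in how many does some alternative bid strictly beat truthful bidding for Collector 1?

8

Others bid (6, 6, 6): truth gives 6; bid 6 gives 7 > 6. Violating.
Others bid (6, 6, 9): truth gives 5; bid 9 gives 6 > 5. Violating.
Others bid (6, 9, 6): truth gives 5; bid 9 gives 6 > 5. Violating.
Others bid (6, 9, 9): truth gives 4; bid 9 gives 5 > 4. Violating.
Others bid (6, 6, 13): truth gives 4; no alternative beats it.
Others bid (6, 9, 13): truth gives 3; no alternative beats it.
(Checking all 27 profiles: 8 have a profitable deviation, 19 do not.)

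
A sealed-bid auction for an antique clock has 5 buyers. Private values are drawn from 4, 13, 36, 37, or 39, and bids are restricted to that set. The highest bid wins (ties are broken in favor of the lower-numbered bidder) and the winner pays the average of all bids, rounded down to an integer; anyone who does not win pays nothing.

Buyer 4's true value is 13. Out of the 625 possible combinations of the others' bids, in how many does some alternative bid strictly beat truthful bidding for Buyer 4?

3

Others bid (4, 4, 13, 4): truth gives 0; bid 36 gives 1 > 0. Violating.
Others bid (4, 13, 4, 4): truth gives 0; bid 36 gives 1 > 0. Violating.
Others bid (13, 4, 4, 4): truth gives 0; bid 36 gives 1 > 0. Violating.
Others bid (4, 4, 4, 4): truth gives 8; no alternative beats it.
Others bid (4, 4, 4, 13): truth gives 6; no alternative beats it.
(Checking all 625 profiles: 3 have a profitable deviation, 622 do not.)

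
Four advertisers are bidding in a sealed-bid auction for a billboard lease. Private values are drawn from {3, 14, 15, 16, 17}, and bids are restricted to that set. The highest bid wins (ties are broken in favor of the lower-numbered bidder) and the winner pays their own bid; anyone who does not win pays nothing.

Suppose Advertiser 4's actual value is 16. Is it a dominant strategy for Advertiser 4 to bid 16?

Consider the case where Advertiser 1 bids 3, Advertiser 2 bids 3 and Advertiser 3 bids 3.
Truthful bid 16: wins, pays 16, utility 16 - 16 = 0.
Bid 14 instead: wins, pays 14, utility 16 - 14 = 2.
Since 2 > 0, bidding 14 is strictly better here, so truthful bidding is not dominant.

No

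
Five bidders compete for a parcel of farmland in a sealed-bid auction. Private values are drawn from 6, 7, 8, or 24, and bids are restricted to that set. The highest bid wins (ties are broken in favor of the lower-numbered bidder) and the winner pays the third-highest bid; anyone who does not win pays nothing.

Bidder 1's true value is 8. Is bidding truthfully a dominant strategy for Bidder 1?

No

Consider the case where Bidder 2 bids 6, Bidder 3 bids 6, Bidder 4 bids 6 and Bidder 5 bids 24.
Truthful bid 8: loses, pays 0, utility 0.
Bid 24 instead: wins, pays 6, utility 8 - 6 = 2.
Since 2 > 0, bidding 24 is strictly better here, so truthful bidding is not dominant.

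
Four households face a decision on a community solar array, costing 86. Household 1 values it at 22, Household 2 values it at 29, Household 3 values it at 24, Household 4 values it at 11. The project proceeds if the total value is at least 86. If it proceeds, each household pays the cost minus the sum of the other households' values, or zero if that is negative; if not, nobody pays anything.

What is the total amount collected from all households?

Total value 86 ≥ cost 86, so it is built.
Household 1: others sum to 64; max(0, 86 - 64) = 22.
Household 2: others sum to 57; max(0, 86 - 57) = 29.
Household 3: others sum to 62; max(0, 86 - 62) = 24.
Household 4: others sum to 75; max(0, 86 - 75) = 11.
Total collected = 22 + 29 + 24 + 11 = 86.

86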